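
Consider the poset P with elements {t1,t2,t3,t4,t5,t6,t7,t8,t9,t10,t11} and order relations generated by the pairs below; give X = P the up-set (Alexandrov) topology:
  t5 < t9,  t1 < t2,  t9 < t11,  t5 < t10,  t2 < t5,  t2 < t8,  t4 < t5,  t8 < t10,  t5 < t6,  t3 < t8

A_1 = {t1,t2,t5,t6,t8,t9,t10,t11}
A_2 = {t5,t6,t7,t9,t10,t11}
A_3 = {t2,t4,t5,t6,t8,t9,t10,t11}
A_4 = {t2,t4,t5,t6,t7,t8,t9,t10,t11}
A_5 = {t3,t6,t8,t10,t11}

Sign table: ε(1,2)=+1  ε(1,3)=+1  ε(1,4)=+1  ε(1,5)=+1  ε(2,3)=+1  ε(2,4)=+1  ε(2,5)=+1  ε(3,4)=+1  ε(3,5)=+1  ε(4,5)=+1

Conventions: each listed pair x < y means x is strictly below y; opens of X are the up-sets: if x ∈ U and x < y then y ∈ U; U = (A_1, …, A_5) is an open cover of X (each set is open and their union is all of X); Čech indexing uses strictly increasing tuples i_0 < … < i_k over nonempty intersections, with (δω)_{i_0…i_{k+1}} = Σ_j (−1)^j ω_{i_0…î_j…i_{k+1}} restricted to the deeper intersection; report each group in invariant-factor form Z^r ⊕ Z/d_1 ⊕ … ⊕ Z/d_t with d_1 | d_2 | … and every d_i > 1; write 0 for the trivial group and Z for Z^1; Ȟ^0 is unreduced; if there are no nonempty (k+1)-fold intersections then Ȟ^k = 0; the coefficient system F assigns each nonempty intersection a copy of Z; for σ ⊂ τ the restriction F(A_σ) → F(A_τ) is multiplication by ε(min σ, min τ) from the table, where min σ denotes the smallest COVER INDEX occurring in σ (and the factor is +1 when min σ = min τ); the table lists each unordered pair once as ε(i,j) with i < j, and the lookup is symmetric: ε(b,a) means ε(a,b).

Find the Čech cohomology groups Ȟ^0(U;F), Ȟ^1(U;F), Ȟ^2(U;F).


Ȟ^0 ≅ Z; Ȟ^1 ≅ 0; Ȟ^2 ≅ 0

intersection data:
  A12={t5,t6,t9,t10,t11} A13={t2,t5,t6,t8,t9,t10,t11} A14={t2,t5,t6,t8,t9,t10,t11} A15={t6,t8,t10,t11} A23={t5,t6,t9,t10,t11} A24={t5,t6,t7,t9,t10,t11} A25={t6,t10,t11} A34={t2,t4,t5,t6,t8,t9,t10,t11} A35={t6,t8,t10,t11} A45={t6,t8,t10,t11}
  A123={t5,t6,t9,t10,t11} A124={t5,t6,t9,t10,t11} A125={t6,t10,t11} A134={t2,t5,t6,t8,t9,t10,t11} A135={t6,t8,t10,t11} A145={t6,t8,t10,t11} A234={t5,t6,t9,t10,t11} A235={t6,t10,t11} A245={t6,t10,t11} A345={t6,t8,t10,t11}
  A1234={t5,t6,t9,t10,t11} A1235={t6,t10,t11} A1245={t6,t10,t11} A1345={t6,t8,t10,t11} A2345={t6,t10,t11}
  A12345={t6,t10,t11}
C dims 5,10,10,5; δ0: rk 4, SNF 1^4; δ1: rk 6, SNF 1^6; δ2: rk 4, SNF 1^4
Ȟ^0 = (5 − 4) − 0 = 1, so Ȟ^0 ≅ Z
Ȟ^1 = (10 − 6) − 4 = 0, so Ȟ^1 ≅ 0
Ȟ^2 = (10 − 4) − 6 = 0, so Ȟ^2 ≅ 0


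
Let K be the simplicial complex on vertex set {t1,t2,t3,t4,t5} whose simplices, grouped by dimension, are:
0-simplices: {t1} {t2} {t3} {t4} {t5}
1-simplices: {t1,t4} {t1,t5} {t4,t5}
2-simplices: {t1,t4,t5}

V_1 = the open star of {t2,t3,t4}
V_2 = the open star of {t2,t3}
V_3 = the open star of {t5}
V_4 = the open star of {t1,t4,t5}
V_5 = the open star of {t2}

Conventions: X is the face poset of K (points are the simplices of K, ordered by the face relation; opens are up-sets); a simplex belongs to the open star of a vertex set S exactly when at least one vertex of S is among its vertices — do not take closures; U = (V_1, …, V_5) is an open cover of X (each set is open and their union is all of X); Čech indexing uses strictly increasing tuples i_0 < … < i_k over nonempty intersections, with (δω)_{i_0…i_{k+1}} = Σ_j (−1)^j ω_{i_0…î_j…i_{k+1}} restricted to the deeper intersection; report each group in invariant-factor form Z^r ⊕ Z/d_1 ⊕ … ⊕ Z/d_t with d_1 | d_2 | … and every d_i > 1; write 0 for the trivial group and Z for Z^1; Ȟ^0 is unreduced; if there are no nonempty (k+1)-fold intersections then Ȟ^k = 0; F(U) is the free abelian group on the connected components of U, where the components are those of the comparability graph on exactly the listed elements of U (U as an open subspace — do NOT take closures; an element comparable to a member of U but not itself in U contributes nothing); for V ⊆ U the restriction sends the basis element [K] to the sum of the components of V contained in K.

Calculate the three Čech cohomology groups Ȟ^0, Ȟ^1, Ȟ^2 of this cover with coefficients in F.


intersection data:
  V1={{t2},{t3},{t4},{t1,t4},{t4,t5},{t1,t4,t5}} V2={{t2},{t3}} V3={{t5},{t1,t5},{t4,t5},{t1,t4,t5}} V4={{t1},{t4},{t5},{t1,t4},{t1,t5},{t4,t5},{t1,t4,t5}} V5={{t2}}
  V12={{t2},{t3}} V13={{t4,t5},{t1,t4,t5}} V14={{t4},{t1,t4},{t4,t5},{t1,t4,t5}} V15={{t2}} V25={{t2}} V34={{t5},{t1,t5},{t4,t5},{t1,t4,t5}}
  V125={{t2}} V134={{t4,t5},{t1,t4,t5}}
components per intersection:
  V1: {{t2}} {{t3}} {{t4},{t1,t4},{t4,t5},{t1,t4,t5}}
  V2: {{t2}} {{t3}}
  V3: {{t5},{t1,t5},{t4,t5},{t1,t4,t5}}
  V4: {{t1},{t4},{t5},{t1,t4},{t1,t5},{t4,t5},{t1,t4,t5}}
  V5: {{t2}}
  V12: {{t2}} {{t3}}
  V13: {{t4,t5},{t1,t4,t5}}
  V14: {{t4},{t1,t4},{t4,t5},{t1,t4,t5}}
  V15: {{t2}}
  V25: {{t2}}
  V34: {{t5},{t1,t5},{t4,t5},{t1,t4,t5}}
  V125: {{t2}}
  V134: {{t4,t5},{t1,t4,t5}}
C dims 8,7,2; δ0: rk 5, SNF 1^5; δ1: rk 2, SNF 1^2
Ȟ^0 = (8 − 5) − 0 = 3, so Ȟ^0 ≅ Z^3
Ȟ^1 = (7 − 2) − 5 = 0, so Ȟ^1 ≅ 0
Ȟ^2 = (2 − 0) − 2 = 0, so Ȟ^2 ≅ 0

Ȟ^0 = Z^3, Ȟ^1 = 0 and Ȟ^2 = 0


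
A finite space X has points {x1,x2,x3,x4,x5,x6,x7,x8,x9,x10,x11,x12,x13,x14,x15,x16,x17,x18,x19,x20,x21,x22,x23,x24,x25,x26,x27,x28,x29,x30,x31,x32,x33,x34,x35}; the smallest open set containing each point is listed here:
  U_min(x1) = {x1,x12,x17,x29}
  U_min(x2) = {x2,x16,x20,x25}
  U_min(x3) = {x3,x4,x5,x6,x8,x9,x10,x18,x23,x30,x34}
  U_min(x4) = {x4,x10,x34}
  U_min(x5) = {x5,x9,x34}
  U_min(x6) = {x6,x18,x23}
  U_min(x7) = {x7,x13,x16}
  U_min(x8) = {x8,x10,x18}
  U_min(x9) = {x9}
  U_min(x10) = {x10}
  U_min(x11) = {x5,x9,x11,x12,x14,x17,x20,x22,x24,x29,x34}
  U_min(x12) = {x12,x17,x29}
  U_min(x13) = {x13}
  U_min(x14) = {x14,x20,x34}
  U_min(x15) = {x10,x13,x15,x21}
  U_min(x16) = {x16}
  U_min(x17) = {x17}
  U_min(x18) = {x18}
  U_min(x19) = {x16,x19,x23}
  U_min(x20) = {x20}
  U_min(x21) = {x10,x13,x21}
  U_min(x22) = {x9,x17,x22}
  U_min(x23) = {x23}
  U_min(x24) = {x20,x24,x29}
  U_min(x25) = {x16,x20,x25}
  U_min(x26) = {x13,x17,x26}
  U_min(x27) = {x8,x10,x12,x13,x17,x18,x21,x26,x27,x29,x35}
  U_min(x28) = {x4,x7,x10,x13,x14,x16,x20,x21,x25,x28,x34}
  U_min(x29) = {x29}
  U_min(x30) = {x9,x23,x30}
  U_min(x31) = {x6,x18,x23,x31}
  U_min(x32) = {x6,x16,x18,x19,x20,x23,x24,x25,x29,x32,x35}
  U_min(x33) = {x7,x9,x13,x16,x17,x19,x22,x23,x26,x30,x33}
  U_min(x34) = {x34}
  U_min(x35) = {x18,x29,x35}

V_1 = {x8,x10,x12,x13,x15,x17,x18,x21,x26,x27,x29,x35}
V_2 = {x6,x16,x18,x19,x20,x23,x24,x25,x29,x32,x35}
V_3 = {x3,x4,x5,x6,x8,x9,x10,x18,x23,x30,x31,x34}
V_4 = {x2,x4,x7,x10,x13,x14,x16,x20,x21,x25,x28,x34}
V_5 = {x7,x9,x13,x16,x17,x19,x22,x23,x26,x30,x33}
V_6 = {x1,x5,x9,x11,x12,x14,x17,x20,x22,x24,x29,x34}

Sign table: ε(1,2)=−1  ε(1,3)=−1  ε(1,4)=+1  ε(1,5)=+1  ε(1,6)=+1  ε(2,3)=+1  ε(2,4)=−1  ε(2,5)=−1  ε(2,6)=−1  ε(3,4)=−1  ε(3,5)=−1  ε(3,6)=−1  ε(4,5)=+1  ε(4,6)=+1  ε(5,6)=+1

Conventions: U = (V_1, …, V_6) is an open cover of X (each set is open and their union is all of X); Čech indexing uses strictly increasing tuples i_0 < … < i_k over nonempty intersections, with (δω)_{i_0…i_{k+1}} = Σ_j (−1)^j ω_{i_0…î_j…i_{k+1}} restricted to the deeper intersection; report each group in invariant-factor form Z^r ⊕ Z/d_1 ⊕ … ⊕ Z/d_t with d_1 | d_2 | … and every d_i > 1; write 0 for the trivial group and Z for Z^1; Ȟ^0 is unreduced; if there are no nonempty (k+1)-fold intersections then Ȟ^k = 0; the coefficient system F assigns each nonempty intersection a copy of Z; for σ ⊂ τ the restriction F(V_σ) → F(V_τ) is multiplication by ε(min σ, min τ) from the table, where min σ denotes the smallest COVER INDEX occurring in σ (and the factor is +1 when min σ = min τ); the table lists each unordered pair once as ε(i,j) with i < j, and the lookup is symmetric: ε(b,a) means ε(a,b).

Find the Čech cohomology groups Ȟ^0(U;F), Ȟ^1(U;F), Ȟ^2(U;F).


Ȟ^0 = Z; Ȟ^1 = 0; Ȟ^2 = Z/2

nerve simplices:
  V12={x18,x29,x35} V13={x8,x10,x18} V14={x10,x13,x21} V15={x13,x17,x26} V16={x12,x17,x29} V23={x6,x18,x23} V24={x16,x20,x25} V25={x16,x19,x23} V26={x20,x24,x29} V34={x4,x10,x34} V35={x9,x23,x30} V36={x5,x9,x34} V45={x7,x13,x16} V46={x14,x20,x34} V56={x9,x17,x22}
  V123={x18} V126={x29} V134={x10} V145={x13} V156={x17} V235={x23} V245={x16} V246={x20} V346={x34} V356={x9}
C dims 6,15,10; δ0: rk 5, SNF 1^5; δ1: rk 10, SNF 1^9·2
degree 0: 6−5−0 = 1 → Ȟ^0 ≅ Z
degree 1: 15−10−5 = 0 → Ȟ^1 ≅ 0
degree 2: 10−0−10 = 0 plus torsion [2] → Ȟ^2 ≅ Z/2


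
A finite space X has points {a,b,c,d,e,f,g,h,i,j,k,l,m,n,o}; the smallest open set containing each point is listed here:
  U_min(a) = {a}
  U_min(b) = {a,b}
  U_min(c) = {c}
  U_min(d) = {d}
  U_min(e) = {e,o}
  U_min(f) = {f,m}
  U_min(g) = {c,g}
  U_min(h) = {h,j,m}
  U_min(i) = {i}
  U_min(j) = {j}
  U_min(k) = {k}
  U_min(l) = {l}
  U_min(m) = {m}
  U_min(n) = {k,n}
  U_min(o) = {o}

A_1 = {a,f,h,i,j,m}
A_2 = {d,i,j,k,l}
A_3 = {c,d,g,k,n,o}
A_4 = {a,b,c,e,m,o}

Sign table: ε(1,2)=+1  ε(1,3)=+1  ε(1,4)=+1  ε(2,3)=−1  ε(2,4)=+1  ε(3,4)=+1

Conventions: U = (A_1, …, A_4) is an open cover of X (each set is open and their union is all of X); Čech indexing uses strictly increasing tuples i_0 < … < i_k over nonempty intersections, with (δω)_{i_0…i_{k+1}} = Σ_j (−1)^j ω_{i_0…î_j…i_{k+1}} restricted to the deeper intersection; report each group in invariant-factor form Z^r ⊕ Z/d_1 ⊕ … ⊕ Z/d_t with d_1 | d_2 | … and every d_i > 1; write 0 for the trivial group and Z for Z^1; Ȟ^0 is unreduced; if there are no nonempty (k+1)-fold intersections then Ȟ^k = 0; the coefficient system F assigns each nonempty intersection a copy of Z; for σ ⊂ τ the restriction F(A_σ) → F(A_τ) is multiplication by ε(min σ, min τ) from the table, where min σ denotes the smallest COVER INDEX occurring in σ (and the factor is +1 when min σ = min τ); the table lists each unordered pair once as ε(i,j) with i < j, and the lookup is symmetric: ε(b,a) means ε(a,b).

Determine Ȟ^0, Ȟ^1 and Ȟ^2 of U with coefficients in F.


cover nerve:
  A12={i,j} A14={a,m} A23={d,k} A34={c,o}
C dims 4,4; δ0: rk 4, SNF 1^3·2
Ȟ^0: (4−4)−0=0 ⇒ 0
Ȟ^1: (4−0)−4=0 plus torsion [2] ⇒ Z/2
Ȟ^2: (0−0)−0=0 ⇒ 0

Ȟ^0(U;F) ≅ 0; Ȟ^1(U;F) ≅ Z/2; Ȟ^2(U;F) ≅ 0


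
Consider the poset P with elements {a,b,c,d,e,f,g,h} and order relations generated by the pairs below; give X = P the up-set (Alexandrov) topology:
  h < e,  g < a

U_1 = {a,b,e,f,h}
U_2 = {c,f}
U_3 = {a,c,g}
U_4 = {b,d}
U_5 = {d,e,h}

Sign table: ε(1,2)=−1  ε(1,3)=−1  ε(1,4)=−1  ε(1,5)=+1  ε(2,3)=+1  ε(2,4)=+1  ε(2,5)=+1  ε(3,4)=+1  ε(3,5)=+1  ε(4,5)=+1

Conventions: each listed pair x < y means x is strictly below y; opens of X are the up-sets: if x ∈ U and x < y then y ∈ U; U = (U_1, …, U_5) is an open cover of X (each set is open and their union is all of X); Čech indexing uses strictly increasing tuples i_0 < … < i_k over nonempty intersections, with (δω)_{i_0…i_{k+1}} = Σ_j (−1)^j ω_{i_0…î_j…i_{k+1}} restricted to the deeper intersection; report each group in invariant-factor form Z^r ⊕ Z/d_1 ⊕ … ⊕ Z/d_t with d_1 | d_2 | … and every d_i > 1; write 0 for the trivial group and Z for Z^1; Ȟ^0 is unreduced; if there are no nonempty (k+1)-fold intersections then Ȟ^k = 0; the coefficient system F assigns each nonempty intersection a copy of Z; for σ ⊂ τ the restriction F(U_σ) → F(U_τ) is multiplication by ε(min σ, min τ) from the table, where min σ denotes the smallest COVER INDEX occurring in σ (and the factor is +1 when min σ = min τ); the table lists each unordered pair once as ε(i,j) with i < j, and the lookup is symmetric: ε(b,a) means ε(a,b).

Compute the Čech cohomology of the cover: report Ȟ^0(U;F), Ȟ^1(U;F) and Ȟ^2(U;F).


intersection data:
  U12={f} U13={a} U14={b} U15={e,h} U23={c} U45={d}
C dims 5,6; δ0: rk 5, SNF 1^4·2
Ȟ^0 = (5 − 5) − 0 = 0, so Ȟ^0 ≅ 0
Ȟ^1 = (6 − 0) − 5 = 1 plus torsion [2], so Ȟ^1 ≅ Z ⊕ Z/2
Ȟ^2 = (0 − 0) − 0 = 0, so Ȟ^2 ≅ 0

Ȟ^0(U;F) ≅ 0; Ȟ^1(U;F) ≅ Z ⊕ Z/2; Ȟ^2(U;F) ≅ 0


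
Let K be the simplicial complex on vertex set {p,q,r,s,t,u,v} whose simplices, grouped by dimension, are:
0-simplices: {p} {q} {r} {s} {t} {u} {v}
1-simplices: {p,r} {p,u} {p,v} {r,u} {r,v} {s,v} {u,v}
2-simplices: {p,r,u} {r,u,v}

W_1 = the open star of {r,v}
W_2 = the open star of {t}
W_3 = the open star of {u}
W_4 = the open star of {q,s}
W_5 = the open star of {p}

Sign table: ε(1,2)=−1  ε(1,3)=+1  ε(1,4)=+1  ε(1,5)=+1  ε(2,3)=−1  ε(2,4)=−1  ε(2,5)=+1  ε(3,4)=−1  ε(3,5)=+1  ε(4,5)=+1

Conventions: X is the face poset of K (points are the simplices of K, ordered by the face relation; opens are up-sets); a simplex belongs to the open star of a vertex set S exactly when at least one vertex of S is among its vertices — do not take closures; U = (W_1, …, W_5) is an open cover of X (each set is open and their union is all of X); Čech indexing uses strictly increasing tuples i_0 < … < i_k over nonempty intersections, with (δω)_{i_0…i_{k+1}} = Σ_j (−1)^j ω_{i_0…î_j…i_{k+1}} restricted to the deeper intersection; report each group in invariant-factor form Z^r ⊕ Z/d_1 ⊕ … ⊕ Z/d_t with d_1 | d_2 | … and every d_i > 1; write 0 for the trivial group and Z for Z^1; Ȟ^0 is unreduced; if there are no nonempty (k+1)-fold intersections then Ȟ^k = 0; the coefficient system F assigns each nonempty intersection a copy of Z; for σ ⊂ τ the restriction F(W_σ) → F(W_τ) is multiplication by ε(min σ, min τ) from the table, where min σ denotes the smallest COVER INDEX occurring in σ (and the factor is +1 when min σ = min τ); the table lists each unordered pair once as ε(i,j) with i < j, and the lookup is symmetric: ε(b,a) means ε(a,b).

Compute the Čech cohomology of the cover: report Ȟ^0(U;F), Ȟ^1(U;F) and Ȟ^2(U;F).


nerve of the cover:
  W1={{r},{v},{p,r},{p,v},{r,u},{r,v},{s,v},{u,v},{p,r,u},{r,u,v}} W2={{t}} W3={{u},{p,u},{r,u},{u,v},{p,r,u},{r,u,v}} W4={{q},{s},{s,v}} W5={{p},{p,r},{p,u},{p,v},{p,r,u}}
  W13={{r,u},{u,v},{p,r,u},{r,u,v}} W14={{s,v}} W15={{p,r},{p,v},{p,r,u}} W35={{p,u},{p,r,u}}
  W135={{p,r,u}}
C dims 5,4,1; δ0: rk 3, SNF 1^3; δ1: rk 1, SNF 1^1
Ȟ^0 = (5 − 3) − 0 = 2, so Ȟ^0 ≅ Z^2
Ȟ^1 = (4 − 1) − 3 = 0, so Ȟ^1 ≅ 0
Ȟ^2 = (1 − 0) − 1 = 0, so Ȟ^2 ≅ 0

Ȟ^0 = Z^2, Ȟ^1 = 0, Ȟ^2 = 0


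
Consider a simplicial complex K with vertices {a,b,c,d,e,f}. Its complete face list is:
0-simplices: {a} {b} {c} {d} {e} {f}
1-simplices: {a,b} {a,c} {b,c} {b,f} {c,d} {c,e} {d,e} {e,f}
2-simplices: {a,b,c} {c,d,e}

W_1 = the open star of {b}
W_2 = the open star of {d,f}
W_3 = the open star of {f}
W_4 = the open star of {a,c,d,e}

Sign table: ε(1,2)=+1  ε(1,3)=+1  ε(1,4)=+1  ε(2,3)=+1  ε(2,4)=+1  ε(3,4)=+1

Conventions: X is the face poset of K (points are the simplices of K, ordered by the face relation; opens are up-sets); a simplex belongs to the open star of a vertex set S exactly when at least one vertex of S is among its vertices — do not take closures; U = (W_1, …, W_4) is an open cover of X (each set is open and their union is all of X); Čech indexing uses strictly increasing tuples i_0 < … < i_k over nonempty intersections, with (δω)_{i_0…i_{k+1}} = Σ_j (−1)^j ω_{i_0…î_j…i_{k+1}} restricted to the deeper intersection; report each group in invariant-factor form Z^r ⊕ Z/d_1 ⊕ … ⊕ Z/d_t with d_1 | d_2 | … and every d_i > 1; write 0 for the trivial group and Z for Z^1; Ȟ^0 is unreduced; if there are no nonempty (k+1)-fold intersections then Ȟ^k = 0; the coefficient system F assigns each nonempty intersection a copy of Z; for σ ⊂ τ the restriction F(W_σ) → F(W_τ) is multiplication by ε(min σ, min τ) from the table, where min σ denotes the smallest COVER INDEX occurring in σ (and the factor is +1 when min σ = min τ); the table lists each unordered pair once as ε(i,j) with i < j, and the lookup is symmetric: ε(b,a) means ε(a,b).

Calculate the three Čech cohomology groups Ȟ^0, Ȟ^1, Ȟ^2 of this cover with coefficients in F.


Ȟ^0 ≅ Z, Ȟ^1 ≅ Z and Ȟ^2 ≅ 0

nonempty intersections:
  W1={{b},{a,b},{b,c},{b,f},{a,b,c}} W2={{d},{f},{b,f},{c,d},{d,e},{e,f},{c,d,e}} W3={{f},{b,f},{e,f}} W4={{a},{c},{d},{e},{a,b},{a,c},{b,c},{c,d},{c,e},{d,e},{e,f},{a,b,c},{c,d,e}}
  W12={{b,f}} W13={{b,f}} W14={{a,b},{b,c},{a,b,c}} W23={{f},{b,f},{e,f}} W24={{d},{c,d},{d,e},{e,f},{c,d,e}} W34={{e,f}}
  W123={{b,f}} W234={{e,f}}
C dims 4,6,2; δ0: rk 3, SNF 1^3; δ1: rk 2, SNF 1^2
Ȟ^0: (4−3)−0=1 ⇒ Z
Ȟ^1: (6−2)−3=1 ⇒ Z
Ȟ^2: (2−0)−2=0 ⇒ 0


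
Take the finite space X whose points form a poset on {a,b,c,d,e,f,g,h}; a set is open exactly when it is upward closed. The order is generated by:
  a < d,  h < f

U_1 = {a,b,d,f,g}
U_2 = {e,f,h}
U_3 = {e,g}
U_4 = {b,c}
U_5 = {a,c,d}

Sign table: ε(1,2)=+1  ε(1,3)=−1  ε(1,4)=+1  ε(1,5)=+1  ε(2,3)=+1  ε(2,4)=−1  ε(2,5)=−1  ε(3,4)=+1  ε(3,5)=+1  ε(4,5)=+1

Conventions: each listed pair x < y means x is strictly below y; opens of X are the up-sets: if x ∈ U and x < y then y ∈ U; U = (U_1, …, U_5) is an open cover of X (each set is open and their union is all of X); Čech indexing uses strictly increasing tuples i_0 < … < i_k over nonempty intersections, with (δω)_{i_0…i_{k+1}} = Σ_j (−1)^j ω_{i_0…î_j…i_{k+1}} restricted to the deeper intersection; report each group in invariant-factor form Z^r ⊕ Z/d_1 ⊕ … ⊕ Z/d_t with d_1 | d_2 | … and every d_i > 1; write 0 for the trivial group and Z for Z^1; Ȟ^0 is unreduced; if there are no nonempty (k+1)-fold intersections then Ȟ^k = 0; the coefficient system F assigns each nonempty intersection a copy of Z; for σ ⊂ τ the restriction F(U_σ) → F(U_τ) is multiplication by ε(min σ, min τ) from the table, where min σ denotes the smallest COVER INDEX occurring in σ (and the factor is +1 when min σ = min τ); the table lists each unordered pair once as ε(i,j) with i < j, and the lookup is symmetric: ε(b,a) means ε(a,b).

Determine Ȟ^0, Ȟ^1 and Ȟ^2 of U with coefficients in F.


cover nerve:
  U12={f} U13={g} U14={b} U15={a,d} U23={e} U45={c}
C dims 5,6; δ0: rk 5, SNF 1^4·2
Ȟ^0: (5−5)−0=0 ⇒ 0
Ȟ^1: (6−0)−5=1 plus torsion [2] ⇒ Z ⊕ Z/2
Ȟ^2: (0−0)−0=0 ⇒ 0

Ȟ^0 = 0,  Ȟ^1 = Z ⊕ Z/2,  Ȟ^2 = 0


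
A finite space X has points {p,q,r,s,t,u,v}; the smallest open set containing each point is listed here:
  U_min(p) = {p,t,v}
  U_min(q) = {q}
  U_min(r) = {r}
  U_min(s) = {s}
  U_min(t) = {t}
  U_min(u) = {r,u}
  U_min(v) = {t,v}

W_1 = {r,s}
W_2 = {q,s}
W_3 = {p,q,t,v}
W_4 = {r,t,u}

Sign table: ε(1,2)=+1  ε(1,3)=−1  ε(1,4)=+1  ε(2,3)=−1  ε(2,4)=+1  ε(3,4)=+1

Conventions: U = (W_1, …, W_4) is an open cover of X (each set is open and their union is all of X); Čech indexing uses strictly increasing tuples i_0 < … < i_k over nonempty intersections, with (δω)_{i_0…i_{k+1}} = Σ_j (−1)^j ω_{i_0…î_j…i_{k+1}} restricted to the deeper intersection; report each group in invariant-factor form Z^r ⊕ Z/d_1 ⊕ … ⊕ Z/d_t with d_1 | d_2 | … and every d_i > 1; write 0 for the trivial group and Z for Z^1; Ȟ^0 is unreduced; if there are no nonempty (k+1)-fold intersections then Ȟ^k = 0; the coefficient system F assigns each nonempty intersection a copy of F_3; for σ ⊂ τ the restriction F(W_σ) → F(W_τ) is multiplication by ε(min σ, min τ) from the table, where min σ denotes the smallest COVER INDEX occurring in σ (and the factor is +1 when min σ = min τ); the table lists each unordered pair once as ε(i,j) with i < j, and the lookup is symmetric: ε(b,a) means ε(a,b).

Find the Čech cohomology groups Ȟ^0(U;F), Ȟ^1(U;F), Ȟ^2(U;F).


nerve of the cover:
  W12={s} W14={r} W23={q} W34={t}
C dims 4,4; δ0: rk_F3 4
Ȟ^0 = (4 − 4) − 0 = 0, so Ȟ^0 ≅ 0
Ȟ^1 = (4 − 0) − 4 = 0, so Ȟ^1 ≅ 0
Ȟ^2 = (0 − 0) − 0 = 0, so Ȟ^2 ≅ 0

Ȟ^0(U;F) ≅ 0, Ȟ^1(U;F) ≅ 0, Ȟ^2(U;F) ≅ 0


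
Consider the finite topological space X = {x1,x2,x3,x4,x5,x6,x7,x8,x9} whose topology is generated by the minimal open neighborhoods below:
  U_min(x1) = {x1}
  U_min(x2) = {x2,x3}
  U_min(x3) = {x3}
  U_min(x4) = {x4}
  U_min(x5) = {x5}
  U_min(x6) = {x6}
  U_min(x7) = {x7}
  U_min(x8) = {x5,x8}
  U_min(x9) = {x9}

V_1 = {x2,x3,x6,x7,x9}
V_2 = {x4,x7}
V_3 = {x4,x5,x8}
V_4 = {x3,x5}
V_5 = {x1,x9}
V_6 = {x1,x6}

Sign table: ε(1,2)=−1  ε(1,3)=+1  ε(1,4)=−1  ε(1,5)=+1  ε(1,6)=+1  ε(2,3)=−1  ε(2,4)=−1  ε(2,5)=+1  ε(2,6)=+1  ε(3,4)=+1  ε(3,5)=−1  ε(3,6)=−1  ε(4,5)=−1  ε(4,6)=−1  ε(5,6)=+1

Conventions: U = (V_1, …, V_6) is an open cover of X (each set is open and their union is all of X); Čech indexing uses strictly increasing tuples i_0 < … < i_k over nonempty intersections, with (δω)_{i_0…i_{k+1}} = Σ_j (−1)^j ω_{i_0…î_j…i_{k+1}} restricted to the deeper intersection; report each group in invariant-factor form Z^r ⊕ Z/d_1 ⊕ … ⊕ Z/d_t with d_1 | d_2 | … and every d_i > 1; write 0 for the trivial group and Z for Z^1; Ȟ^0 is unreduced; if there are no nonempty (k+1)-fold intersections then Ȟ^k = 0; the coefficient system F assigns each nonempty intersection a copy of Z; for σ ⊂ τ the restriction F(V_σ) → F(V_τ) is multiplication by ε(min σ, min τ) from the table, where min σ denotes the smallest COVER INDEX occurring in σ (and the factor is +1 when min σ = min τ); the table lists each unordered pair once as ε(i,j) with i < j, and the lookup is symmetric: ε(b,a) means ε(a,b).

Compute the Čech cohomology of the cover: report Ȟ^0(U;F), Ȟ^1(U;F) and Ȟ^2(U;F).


Ȟ^0 = 0, Ȟ^1 = Z ⊕ Z/2 and Ȟ^2 = 0

nonempty overlaps:
  V12={x7} V14={x3} V15={x9} V16={x6} V23={x4} V34={x5} V56={x1}
C dims 6,7; δ0: rk 6, SNF 1^5·2
degree 0: 6−6−0 = 0 → Ȟ^0 ≅ 0
degree 1: 7−0−6 = 1 plus torsion [2] → Ȟ^1 ≅ Z ⊕ Z/2
degree 2: 0−0−0 = 0 → Ȟ^2 ≅ 0


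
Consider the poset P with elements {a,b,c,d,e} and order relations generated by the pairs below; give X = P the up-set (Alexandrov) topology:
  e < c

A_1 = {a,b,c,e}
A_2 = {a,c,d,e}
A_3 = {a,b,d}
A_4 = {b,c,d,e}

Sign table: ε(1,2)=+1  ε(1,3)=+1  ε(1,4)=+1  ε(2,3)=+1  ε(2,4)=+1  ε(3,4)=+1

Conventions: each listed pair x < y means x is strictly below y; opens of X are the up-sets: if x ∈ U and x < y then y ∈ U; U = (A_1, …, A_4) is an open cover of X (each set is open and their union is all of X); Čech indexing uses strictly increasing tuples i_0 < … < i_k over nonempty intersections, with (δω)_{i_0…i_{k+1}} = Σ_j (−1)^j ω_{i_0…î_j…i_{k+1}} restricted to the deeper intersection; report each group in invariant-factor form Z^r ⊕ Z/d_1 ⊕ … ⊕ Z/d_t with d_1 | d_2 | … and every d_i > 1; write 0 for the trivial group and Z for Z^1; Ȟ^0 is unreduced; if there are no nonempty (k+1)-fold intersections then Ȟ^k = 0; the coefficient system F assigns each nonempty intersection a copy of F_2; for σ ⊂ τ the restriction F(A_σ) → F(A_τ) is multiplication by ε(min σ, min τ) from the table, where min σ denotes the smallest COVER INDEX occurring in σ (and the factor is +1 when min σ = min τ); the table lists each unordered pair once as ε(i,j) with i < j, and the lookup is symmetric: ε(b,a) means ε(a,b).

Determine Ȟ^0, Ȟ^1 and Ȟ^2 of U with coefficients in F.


nerve of the cover:
  A12={a,c,e} A13={a,b} A14={b,c,e} A23={a,d} A24={c,d,e} A34={b,d}
  A123={a} A124={c,e} A134={b} A234={d}
C dims 4,6,4; δ0: rk_F2 3; δ1: rk_F2 3
Ȟ^0 = (4 − 3) − 0 = 1, so Ȟ^0 ≅ Z/2
Ȟ^1 = (6 − 3) − 3 = 0, so Ȟ^1 ≅ 0
Ȟ^2 = (4 − 0) − 3 = 1, so Ȟ^2 ≅ Z/2

Ȟ^0 ≅ Z/2, Ȟ^1 ≅ 0 and Ȟ^2 ≅ Z/2


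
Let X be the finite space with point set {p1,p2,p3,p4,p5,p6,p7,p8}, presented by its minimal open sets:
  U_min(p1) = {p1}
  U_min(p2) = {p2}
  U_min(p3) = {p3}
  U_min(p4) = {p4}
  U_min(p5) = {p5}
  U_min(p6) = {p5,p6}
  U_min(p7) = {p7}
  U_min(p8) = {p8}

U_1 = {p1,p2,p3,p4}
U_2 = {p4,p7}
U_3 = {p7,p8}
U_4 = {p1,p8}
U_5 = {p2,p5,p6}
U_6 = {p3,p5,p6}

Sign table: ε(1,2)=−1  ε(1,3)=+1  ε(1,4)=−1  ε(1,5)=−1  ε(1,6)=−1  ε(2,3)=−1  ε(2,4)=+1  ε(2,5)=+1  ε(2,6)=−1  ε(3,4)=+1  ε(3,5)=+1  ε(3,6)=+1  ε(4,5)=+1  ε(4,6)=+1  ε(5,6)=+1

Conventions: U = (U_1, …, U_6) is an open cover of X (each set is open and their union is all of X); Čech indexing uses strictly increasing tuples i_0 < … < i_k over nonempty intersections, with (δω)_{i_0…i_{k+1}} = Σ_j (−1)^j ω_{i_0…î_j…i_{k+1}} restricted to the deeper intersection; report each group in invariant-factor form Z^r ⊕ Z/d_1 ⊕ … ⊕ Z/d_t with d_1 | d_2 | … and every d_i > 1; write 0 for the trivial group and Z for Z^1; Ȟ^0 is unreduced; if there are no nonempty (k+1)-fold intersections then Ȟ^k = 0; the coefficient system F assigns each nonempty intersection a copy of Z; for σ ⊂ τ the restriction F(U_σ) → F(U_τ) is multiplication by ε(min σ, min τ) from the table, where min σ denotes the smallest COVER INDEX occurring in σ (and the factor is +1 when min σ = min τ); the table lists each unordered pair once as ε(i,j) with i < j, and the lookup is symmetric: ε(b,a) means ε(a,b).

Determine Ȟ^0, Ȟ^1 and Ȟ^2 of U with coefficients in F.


Ȟ^0 = 0, Ȟ^1 = Z ⊕ Z/2, Ȟ^2 = 0

cover nerve:
  U12={p4} U14={p1} U15={p2} U16={p3} U23={p7} U34={p8} U56={p5,p6}
C dims 6,7; δ0: rk 6, SNF 1^5·2
Ȟ^0: (6−6)−0=0 ⇒ 0
Ȟ^1: (7−0)−6=1 plus torsion [2] ⇒ Z ⊕ Z/2
Ȟ^2: (0−0)−0=0 ⇒ 0


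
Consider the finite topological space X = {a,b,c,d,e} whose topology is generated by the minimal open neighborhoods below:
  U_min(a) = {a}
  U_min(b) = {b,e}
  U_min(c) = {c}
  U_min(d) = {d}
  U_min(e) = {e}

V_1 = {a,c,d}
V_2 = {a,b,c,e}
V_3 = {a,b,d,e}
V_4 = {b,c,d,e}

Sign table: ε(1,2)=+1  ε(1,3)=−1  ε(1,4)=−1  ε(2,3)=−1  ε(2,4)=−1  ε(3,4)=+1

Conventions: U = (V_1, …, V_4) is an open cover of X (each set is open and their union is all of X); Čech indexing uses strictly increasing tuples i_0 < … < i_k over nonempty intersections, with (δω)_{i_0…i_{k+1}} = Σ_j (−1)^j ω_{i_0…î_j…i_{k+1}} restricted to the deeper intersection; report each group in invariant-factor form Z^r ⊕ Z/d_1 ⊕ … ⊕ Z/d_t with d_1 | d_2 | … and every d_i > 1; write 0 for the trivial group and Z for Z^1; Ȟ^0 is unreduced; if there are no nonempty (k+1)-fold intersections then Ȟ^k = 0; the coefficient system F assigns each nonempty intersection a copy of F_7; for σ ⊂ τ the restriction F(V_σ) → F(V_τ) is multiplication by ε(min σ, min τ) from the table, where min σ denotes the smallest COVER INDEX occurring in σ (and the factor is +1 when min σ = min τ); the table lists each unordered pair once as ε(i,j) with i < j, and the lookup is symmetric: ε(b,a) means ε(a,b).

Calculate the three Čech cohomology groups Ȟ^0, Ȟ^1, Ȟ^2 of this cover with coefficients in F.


Ȟ^0 ≅ Z/7; Ȟ^1 ≅ 0; Ȟ^2 ≅ Z/7

nonempty overlaps:
  V12={a,c} V13={a,d} V14={c,d} V23={a,b,e} V24={b,c,e} V34={b,d,e}
  V123={a} V124={c} V134={d} V234={b,e}
C dims 4,6,4; δ0: rk_F7 3; δ1: rk_F7 3
degree 0: 4−3−0 = 1 → Ȟ^0 ≅ Z/7
degree 1: 6−3−3 = 0 → Ȟ^1 ≅ 0
degree 2: 4−0−3 = 1 → Ȟ^2 ≅ Z/7


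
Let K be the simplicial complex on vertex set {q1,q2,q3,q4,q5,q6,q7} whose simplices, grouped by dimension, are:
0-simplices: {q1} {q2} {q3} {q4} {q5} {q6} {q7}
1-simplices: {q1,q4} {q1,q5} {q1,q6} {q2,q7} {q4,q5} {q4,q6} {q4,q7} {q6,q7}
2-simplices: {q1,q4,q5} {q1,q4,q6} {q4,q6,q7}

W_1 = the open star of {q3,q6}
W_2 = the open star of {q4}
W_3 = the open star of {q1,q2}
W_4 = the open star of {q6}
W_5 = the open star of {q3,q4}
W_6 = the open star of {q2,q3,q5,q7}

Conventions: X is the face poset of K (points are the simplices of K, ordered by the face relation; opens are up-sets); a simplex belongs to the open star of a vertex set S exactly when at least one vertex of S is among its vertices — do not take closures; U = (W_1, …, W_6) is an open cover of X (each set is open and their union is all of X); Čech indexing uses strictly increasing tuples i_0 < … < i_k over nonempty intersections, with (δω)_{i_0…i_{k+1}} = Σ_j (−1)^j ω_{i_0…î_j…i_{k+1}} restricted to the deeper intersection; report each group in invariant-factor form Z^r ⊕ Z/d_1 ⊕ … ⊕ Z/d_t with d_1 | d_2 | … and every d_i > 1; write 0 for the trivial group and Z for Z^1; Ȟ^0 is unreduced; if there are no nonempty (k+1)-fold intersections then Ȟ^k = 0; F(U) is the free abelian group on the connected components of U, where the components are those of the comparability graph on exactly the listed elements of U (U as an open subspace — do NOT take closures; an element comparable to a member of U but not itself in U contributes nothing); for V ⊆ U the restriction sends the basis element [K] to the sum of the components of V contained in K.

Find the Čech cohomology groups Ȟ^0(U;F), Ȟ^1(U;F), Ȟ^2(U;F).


Ȟ^0(U;F) ≅ Z^2; Ȟ^1(U;F) ≅ 0; Ȟ^2(U;F) ≅ 0

nonempty overlaps:
  W1={{q3},{q6},{q1,q6},{q4,q6},{q6,q7},{q1,q4,q6},{q4,q6,q7}} W2={{q4},{q1,q4},{q4,q5},{q4,q6},{q4,q7},{q1,q4,q5},{q1,q4,q6},{q4,q6,q7}} W3={{q1},{q2},{q1,q4},{q1,q5},{q1,q6},{q2,q7},{q1,q4,q5},{q1,q4,q6}} W4={{q6},{q1,q6},{q4,q6},{q6,q7},{q1,q4,q6},{q4,q6,q7}} W5={{q3},{q4},{q1,q4},{q4,q5},{q4,q6},{q4,q7},{q1,q4,q5},{q1,q4,q6},{q4,q6,q7}} W6={{q2},{q3},{q5},{q7},{q1,q5},{q2,q7},{q4,q5},{q4,q7},{q6,q7},{q1,q4,q5},{q4,q6,q7}}
  W12={{q4,q6},{q1,q4,q6},{q4,q6,q7}} W13={{q1,q6},{q1,q4,q6}} W14={{q6},{q1,q6},{q4,q6},{q6,q7},{q1,q4,q6},{q4,q6,q7}} W15={{q3},{q4,q6},{q1,q4,q6},{q4,q6,q7}} W16={{q3},{q6,q7},{q4,q6,q7}} W23={{q1,q4},{q1,q4,q5},{q1,q4,q6}} W24={{q4,q6},{q1,q4,q6},{q4,q6,q7}} W25={{q4},{q1,q4},{q4,q5},{q4,q6},{q4,q7},{q1,q4,q5},{q1,q4,q6},{q4,q6,q7}} W26={{q4,q5},{q4,q7},{q1,q4,q5},{q4,q6,q7}} W34={{q1,q6},{q1,q4,q6}} W35={{q1,q4},{q1,q4,q5},{q1,q4,q6}} W36={{q2},{q1,q5},{q2,q7},{q1,q4,q5}} W45={{q4,q6},{q1,q4,q6},{q4,q6,q7}} W46={{q6,q7},{q4,q6,q7}} W56={{q3},{q4,q5},{q4,q7},{q1,q4,q5},{q4,q6,q7}}
  W123={{q1,q4,q6}} W124={{q4,q6},{q1,q4,q6},{q4,q6,q7}} W125={{q4,q6},{q1,q4,q6},{q4,q6,q7}} W126={{q4,q6,q7}} W134={{q1,q6},{q1,q4,q6}} W135={{q1,q4,q6}} W145={{q4,q6},{q1,q4,q6},{q4,q6,q7}} W146={{q6,q7},{q4,q6,q7}} W156={{q3},{q4,q6,q7}} W234={{q1,q4,q6}} W235={{q1,q4},{q1,q4,q5},{q1,q4,q6}} W236={{q1,q4,q5}} W245={{q4,q6},{q1,q4,q6},{q4,q6,q7}} W246={{q4,q6,q7}} W256={{q4,q5},{q4,q7},{q1,q4,q5},{q4,q6,q7}} W345={{q1,q4,q6}} W356={{q1,q4,q5}} W456={{q4,q6,q7}}
  W1234={{q1,q4,q6}} W1235={{q1,q4,q6}} W1245={{q4,q6},{q1,q4,q6},{q4,q6,q7}} W1246={{q4,q6,q7}} W1256={{q4,q6,q7}} W1345={{q1,q4,q6}} W1456={{q4,q6,q7}} W2345={{q1,q4,q6}} W2356={{q1,q4,q5}} W2456={{q4,q6,q7}}
  W12345={{q1,q4,q6}} W12456={{q4,q6,q7}}
components per intersection:
  W1: {{q3}} {{q6},{q1,q6},{q4,q6},{q6,q7},{q1,q4,q6},{q4,q6,q7}}
  W2: {{q4},{q1,q4},{q4,q5},{q4,q6},{q4,q7},{q1,q4,q5},{q1,q4,q6},{q4,q6,q7}}
  W3: {{q1},{q1,q4},{q1,q5},{q1,q6},{q1,q4,q5},{q1,q4,q6}} {{q2},{q2,q7}}
  W4: {{q6},{q1,q6},{q4,q6},{q6,q7},{q1,q4,q6},{q4,q6,q7}}
  W5: {{q3}} {{q4},{q1,q4},{q4,q5},{q4,q6},{q4,q7},{q1,q4,q5},{q1,q4,q6},{q4,q6,q7}}
  W6: {{q2},{q7},{q2,q7},{q4,q7},{q6,q7},{q4,q6,q7}} {{q3}} {{q5},{q1,q5},{q4,q5},{q1,q4,q5}}
  W12: {{q4,q6},{q1,q4,q6},{q4,q6,q7}}
  W13: {{q1,q6},{q1,q4,q6}}
  W14: {{q6},{q1,q6},{q4,q6},{q6,q7},{q1,q4,q6},{q4,q6,q7}}
  W15: {{q3}} {{q4,q6},{q1,q4,q6},{q4,q6,q7}}
  W16: {{q3}} {{q6,q7},{q4,q6,q7}}
  W23: {{q1,q4},{q1,q4,q5},{q1,q4,q6}}
  W24: {{q4,q6},{q1,q4,q6},{q4,q6,q7}}
  W25: {{q4},{q1,q4},{q4,q5},{q4,q6},{q4,q7},{q1,q4,q5},{q1,q4,q6},{q4,q6,q7}}
  W26: {{q4,q5},{q1,q4,q5}} {{q4,q7},{q4,q6,q7}}
  W34: {{q1,q6},{q1,q4,q6}}
  W35: {{q1,q4},{q1,q4,q5},{q1,q4,q6}}
  W36: {{q2},{q2,q7}} {{q1,q5},{q1,q4,q5}}
  W45: {{q4,q6},{q1,q4,q6},{q4,q6,q7}}
  W46: {{q6,q7},{q4,q6,q7}}
  W56: {{q3}} {{q4,q5},{q1,q4,q5}} {{q4,q7},{q4,q6,q7}}
  W123: {{q1,q4,q6}}
  W124: {{q4,q6},{q1,q4,q6},{q4,q6,q7}}
  W125: {{q4,q6},{q1,q4,q6},{q4,q6,q7}}
  W126: {{q4,q6,q7}}
  W134: {{q1,q6},{q1,q4,q6}}
  W135: {{q1,q4,q6}}
  W145: {{q4,q6},{q1,q4,q6},{q4,q6,q7}}
  W146: {{q6,q7},{q4,q6,q7}}
  W156: {{q3}} {{q4,q6,q7}}
  W234: {{q1,q4,q6}}
  W235: {{q1,q4},{q1,q4,q5},{q1,q4,q6}}
  W236: {{q1,q4,q5}}
  W245: {{q4,q6},{q1,q4,q6},{q4,q6,q7}}
  W246: {{q4,q6,q7}}
  W256: {{q4,q5},{q1,q4,q5}} {{q4,q7},{q4,q6,q7}}
  W345: {{q1,q4,q6}}
  W356: {{q1,q4,q5}}
  W456: {{q4,q6,q7}}
  W1234: {{q1,q4,q6}}
  W1235: {{q1,q4,q6}}
  W1245: {{q4,q6},{q1,q4,q6},{q4,q6,q7}}
  W1246: {{q4,q6,q7}}
  W1256: {{q4,q6,q7}}
  W1345: {{q1,q4,q6}}
  W1456: {{q4,q6,q7}}
  W2345: {{q1,q4,q6}}
  W2356: {{q1,q4,q5}}
  W2456: {{q4,q6,q7}}
  W12345: {{q1,q4,q6}}
  W12456: {{q4,q6,q7}}
C dims 11,21,20,10; δ0: rk 9, SNF 1^9; δ1: rk 12, SNF 1^12; δ2: rk 8, SNF 1^8
degree 0: 11−9−0 = 2 → Ȟ^0 ≅ Z^2
degree 1: 21−12−9 = 0 → Ȟ^1 ≅ 0
degree 2: 20−8−12 = 0 → Ȟ^2 ≅ 0


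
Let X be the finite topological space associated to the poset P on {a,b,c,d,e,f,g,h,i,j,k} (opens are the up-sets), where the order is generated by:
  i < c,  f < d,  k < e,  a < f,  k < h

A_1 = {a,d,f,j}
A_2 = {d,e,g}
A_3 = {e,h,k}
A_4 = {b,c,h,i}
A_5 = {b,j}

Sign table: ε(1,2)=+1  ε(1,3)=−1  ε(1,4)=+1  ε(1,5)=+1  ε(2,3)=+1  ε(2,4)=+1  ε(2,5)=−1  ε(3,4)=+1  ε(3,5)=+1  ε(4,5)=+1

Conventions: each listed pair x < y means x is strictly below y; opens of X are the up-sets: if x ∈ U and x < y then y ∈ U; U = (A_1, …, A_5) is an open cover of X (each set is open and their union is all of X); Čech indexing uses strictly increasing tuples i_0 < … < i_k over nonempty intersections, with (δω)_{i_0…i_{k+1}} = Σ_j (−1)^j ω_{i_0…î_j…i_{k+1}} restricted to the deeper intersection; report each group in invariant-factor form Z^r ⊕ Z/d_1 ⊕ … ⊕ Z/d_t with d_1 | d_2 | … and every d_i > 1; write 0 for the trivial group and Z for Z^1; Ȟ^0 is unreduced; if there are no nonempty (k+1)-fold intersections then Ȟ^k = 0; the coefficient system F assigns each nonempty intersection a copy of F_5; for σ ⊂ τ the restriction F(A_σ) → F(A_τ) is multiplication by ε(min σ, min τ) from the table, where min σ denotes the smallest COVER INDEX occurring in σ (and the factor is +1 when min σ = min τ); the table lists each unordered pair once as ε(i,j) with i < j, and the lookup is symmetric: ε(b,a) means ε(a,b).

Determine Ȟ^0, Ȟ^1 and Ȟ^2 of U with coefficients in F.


Ȟ^0 = Z/5, Ȟ^1 = Z/5, Ȟ^2 = 0

nerve simplices:
  A12={d} A15={j} A23={e} A34={h} A45={b}
C dims 5,5; δ0: rk_F5 4
degree 0: 5−4−0 = 1 → Ȟ^0 ≅ Z/5
degree 1: 5−0−4 = 1 → Ȟ^1 ≅ Z/5
degree 2: 0−0−0 = 0 → Ȟ^2 ≅ 0


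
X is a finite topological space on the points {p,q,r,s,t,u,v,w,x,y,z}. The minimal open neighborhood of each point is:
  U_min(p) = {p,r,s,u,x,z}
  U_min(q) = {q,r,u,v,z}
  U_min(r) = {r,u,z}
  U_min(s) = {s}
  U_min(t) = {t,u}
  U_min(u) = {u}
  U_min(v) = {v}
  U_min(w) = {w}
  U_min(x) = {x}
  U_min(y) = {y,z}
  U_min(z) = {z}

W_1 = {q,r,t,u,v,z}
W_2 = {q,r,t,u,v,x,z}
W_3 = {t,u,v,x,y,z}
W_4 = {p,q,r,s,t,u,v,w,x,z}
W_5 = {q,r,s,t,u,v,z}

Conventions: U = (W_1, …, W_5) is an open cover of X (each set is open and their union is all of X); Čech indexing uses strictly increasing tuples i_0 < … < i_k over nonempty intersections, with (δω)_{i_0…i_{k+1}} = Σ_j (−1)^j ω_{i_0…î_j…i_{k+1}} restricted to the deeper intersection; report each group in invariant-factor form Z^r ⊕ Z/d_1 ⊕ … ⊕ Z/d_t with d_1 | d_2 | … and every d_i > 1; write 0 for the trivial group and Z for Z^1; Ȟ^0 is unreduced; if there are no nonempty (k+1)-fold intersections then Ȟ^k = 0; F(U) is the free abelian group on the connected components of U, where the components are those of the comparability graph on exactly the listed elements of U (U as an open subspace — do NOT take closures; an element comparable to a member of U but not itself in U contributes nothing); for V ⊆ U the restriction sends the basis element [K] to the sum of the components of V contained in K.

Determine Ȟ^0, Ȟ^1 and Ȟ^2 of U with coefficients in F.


Ȟ^0(U;F) ≅ Z^2, Ȟ^1(U;F) ≅ 0, Ȟ^2(U;F) ≅ 0

nonempty overlaps:
  W12={q,r,t,u,v,z} W13={t,u,v,z} W14={q,r,t,u,v,z} W15={q,r,t,u,v,z} W23={t,u,v,x,z} W24={q,r,t,u,v,x,z} W25={q,r,t,u,v,z} W34={t,u,v,x,z} W35={t,u,v,z} W45={q,r,s,t,u,v,z}
  W123={t,u,v,z} W124={q,r,t,u,v,z} W125={q,r,t,u,v,z} W134={t,u,v,z} W135={t,u,v,z} W145={q,r,t,u,v,z} W234={t,u,v,x,z} W235={t,u,v,z} W245={q,r,t,u,v,z} W345={t,u,v,z}
  W1234={t,u,v,z} W1235={t,u,v,z} W1245={q,r,t,u,v,z} W1345={t,u,v,z} W2345={t,u,v,z}
  W12345={t,u,v,z}
components per intersection:
  W1: {q,r,t,u,v,z}
  W2: {q,r,t,u,v,z} {x}
  W3: {t,u} {v} {x} {y,z}
  W4: {p,q,r,s,t,u,v,x,z} {w}
  W5: {q,r,t,u,v,z} {s}
  W12: {q,r,t,u,v,z}
  W13: {t,u} {v} {z}
  W14: {q,r,t,u,v,z}
  W15: {q,r,t,u,v,z}
  W23: {t,u} {v} {x} {z}
  W24: {q,r,t,u,v,z} {x}
  W25: {q,r,t,u,v,z}
  W34: {t,u} {v} {x} {z}
  W35: {t,u} {v} {z}
  W45: {q,r,t,u,v,z} {s}
  W123: {t,u} {v} {z}
  W124: {q,r,t,u,v,z}
  W125: {q,r,t,u,v,z}
  W134: {t,u} {v} {z}
  W135: {t,u} {v} {z}
  W145: {q,r,t,u,v,z}
  W234: {t,u} {v} {x} {z}
  W235: {t,u} {v} {z}
  W245: {q,r,t,u,v,z}
  W345: {t,u} {v} {z}
  W1234: {t,u} {v} {z}
  W1235: {t,u} {v} {z}
  W1245: {q,r,t,u,v,z}
  W1345: {t,u} {v} {z}
  W2345: {t,u} {v} {z}
  W12345: {t,u} {v} {z}
C dims 11,22,23,13; δ0: rk 9, SNF 1^9; δ1: rk 13, SNF 1^13; δ2: rk 10, SNF 1^10
degree 0: 11−9−0 = 2 → Ȟ^0 ≅ Z^2
degree 1: 22−13−9 = 0 → Ȟ^1 ≅ 0
degree 2: 23−10−13 = 0 → Ȟ^2 ≅ 0


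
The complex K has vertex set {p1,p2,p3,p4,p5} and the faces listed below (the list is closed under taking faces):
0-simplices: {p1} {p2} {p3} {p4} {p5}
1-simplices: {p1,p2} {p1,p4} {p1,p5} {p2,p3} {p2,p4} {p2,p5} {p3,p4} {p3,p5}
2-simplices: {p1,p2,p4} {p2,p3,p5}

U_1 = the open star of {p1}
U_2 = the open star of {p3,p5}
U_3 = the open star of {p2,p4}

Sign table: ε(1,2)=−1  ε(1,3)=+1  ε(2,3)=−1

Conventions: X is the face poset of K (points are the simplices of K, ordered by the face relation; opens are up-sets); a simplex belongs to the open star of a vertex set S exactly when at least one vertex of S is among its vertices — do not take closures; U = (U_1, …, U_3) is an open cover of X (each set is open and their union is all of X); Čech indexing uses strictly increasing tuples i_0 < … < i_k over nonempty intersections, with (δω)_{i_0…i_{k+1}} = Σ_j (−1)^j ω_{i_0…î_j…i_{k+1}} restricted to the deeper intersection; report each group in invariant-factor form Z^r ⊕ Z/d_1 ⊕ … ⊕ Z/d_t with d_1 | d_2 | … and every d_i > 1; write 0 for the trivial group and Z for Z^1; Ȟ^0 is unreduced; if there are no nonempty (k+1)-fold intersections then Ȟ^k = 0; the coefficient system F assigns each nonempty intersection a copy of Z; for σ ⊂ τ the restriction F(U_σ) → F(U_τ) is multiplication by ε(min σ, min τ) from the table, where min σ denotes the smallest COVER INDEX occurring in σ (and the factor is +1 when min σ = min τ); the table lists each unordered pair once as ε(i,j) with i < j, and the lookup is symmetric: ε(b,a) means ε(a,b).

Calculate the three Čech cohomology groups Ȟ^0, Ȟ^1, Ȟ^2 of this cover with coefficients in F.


nonempty overlaps:
  U1={{p1},{p1,p2},{p1,p4},{p1,p5},{p1,p2,p4}} U2={{p3},{p5},{p1,p5},{p2,p3},{p2,p5},{p3,p4},{p3,p5},{p2,p3,p5}} U3={{p2},{p4},{p1,p2},{p1,p4},{p2,p3},{p2,p4},{p2,p5},{p3,p4},{p1,p2,p4},{p2,p3,p5}}
  U12={{p1,p5}} U13={{p1,p2},{p1,p4},{p1,p2,p4}} U23={{p2,p3},{p2,p5},{p3,p4},{p2,p3,p5}}
C dims 3,3; δ0: rk 2, SNF 1^2
degree 0: 3−2−0 = 1 → Ȟ^0 ≅ Z
degree 1: 3−0−2 = 1 → Ȟ^1 ≅ Z
degree 2: 0−0−0 = 0 → Ȟ^2 ≅ 0

Ȟ^0 ≅ Z; Ȟ^1 ≅ Z; Ȟ^2 ≅ 0


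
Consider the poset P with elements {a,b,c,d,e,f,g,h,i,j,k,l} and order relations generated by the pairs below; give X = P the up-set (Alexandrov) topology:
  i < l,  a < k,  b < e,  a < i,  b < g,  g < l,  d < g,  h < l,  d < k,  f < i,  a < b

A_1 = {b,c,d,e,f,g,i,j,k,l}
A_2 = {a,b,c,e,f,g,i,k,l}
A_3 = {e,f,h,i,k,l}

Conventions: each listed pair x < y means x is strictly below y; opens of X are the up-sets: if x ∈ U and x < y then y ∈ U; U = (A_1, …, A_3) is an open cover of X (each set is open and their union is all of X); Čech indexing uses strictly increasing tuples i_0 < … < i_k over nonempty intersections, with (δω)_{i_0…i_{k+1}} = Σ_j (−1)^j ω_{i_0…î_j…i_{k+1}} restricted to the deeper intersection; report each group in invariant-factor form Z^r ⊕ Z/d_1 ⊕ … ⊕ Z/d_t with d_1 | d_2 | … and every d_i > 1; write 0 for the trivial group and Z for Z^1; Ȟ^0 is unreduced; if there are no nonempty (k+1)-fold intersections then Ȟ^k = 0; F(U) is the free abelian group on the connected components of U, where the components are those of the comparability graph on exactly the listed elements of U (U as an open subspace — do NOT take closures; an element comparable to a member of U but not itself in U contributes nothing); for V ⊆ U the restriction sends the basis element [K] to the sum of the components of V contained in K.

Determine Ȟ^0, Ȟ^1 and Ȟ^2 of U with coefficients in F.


nerve simplices:
  A12={b,c,e,f,g,i,k,l} A13={e,f,i,k,l} A23={e,f,i,k,l}
  A123={e,f,i,k,l}
components per intersection:
  A1: {b,d,e,f,g,i,k,l} {c} {j}
  A2: {a,b,e,f,g,i,k,l} {c}
  A3: {e} {f,h,i,l} {k}
  A12: {b,e,f,g,i,l} {c} {k}
  A13: {e} {f,i,l} {k}
  A23: {e} {f,i,l} {k}
  A123: {e} {f,i,l} {k}
C dims 8,9,3; δ0: rk 5, SNF 1^5; δ1: rk 3, SNF 1^3
degree 0: 8−5−0 = 3 → Ȟ^0 ≅ Z^3
degree 1: 9−3−5 = 1 → Ȟ^1 ≅ Z
degree 2: 3−0−3 = 0 → Ȟ^2 ≅ 0

Ȟ^0 ≅ Z^3; Ȟ^1 ≅ Z; Ȟ^2 ≅ 0
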